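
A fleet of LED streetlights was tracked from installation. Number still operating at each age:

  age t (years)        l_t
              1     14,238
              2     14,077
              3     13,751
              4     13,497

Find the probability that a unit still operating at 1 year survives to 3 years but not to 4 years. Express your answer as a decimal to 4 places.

This is the probability of reaching 3 but not 4, conditional on being operational at 1: (l_3 − l_4) / l_1.
= (13,751 − 13,497) / 14,238 = 254 / 14,238 = 0.017840.

0.0178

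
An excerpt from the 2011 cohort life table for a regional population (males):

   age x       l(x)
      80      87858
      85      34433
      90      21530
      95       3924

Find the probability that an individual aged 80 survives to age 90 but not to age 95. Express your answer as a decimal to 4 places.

0.2004

This is the probability of reaching 90 but not 95, conditional on being alive at 80: (l(90) − l(95)) / l(80).
= (21530 − 3924) / 87858 = 17606 / 87858 = 0.200392.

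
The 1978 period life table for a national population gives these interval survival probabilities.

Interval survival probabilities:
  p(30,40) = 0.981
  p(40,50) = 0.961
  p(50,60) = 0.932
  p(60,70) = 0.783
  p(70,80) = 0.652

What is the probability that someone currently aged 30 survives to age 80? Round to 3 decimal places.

0.449

The overall survival probability is 0.981 × 0.961 × 0.932 × 0.783 × 0.652.
= 0.448557.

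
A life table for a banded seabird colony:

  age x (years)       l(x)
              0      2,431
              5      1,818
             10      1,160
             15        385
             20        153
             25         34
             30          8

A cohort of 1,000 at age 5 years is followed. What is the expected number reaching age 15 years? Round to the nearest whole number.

212

The relevant probability is 385/1,818 = 0.211771.
Expected number = 1,000 × 0.211771 = 212.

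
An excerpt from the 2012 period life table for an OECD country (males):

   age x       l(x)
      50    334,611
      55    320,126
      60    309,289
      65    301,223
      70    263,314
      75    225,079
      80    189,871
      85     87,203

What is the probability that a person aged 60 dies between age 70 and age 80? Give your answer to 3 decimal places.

0.237

This is the probability of reaching 70 but not 80, conditional on being alive at 60: (l(70) − l(80)) / l(60).
= (263,314 − 189,871) / 309,289 = 73,443 / 309,289 = 0.237458.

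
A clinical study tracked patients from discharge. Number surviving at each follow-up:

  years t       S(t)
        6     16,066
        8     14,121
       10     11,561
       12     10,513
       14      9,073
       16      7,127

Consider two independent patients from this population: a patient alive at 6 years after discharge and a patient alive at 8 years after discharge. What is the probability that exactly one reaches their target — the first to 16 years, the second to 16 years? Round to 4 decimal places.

p₁ = S(16)/S(6) = 7,127/16,066 = 0.443608; p₂ = S(16)/S(8) = 7,127/14,121 = 0.504709.
P(exactly one) = p₁(1−p₂) + (1−p₁)p₂ = 0.219715 + 0.280816 = 0.500531.

0.5005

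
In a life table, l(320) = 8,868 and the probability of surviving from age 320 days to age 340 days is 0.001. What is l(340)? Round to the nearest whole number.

l(340) = l(320) × p = 8,868 × 0.001 = 9.

9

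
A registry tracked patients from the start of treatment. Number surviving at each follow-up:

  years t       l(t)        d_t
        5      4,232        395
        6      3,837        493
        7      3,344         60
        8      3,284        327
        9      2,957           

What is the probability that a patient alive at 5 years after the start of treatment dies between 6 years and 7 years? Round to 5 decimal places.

0.11649

This is the probability of reaching 6 but not 7, conditional on being alive at 5: (l(6) − l(7)) / l(5).
= (3,837 − 3,344) / 4,232 = 493 / 4,232 = 0.116493.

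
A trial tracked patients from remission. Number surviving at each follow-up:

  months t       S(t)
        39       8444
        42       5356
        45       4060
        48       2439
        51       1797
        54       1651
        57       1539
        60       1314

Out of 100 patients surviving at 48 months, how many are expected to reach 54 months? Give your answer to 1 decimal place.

The relevant probability is 1651/2439 = 0.676917.
Expected number = 100 × 0.676917 = 67.7.

67.7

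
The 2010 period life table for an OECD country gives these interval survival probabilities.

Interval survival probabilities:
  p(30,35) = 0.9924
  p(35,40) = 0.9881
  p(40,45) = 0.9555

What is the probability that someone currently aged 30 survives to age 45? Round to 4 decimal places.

0.9370

Chaining the interval survival probabilities: 0.9924 × 0.9881 × 0.9555.
= 0.936954.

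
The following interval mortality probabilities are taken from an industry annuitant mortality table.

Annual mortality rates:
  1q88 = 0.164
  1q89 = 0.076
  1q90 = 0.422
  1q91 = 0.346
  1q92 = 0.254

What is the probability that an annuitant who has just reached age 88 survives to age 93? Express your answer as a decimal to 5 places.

5p88 = (1 − 0.164) × (1 − 0.076) × (1 − 0.422) × (1 − 0.346) × (1 − 0.254).
= 0.836 × 0.924 × 0.578 × 0.654 × 0.746 = 0.217832.

0.21783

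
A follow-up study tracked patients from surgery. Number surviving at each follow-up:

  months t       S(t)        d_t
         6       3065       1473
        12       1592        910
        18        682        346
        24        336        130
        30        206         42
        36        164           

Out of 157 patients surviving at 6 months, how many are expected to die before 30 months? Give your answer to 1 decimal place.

The relevant probability is 1 − 206/3065 = 0.932790.
Expected number = 157 × 0.932790 = 146.4.

146.4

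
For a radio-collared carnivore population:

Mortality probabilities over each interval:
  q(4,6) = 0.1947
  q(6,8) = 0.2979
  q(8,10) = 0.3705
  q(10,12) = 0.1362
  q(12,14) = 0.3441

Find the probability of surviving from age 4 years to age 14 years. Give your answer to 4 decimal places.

0.2017

Chaining the interval survival probabilities: (1 − 0.1947) × (1 − 0.2979) × (1 − 0.3705) × (1 − 0.1362) × (1 − 0.3441).
= 0.8053 × 0.7021 × 0.6295 × 0.8638 × 0.6559 = 0.201652.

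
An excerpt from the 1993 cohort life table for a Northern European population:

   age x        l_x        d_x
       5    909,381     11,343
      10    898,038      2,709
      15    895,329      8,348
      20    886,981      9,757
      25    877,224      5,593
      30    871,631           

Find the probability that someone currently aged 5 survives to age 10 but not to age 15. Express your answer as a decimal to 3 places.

0.003

We want 5|5q5 = (l_10 − l_15)/l_5.
This is the probability of reaching 10 but not 15, conditional on being alive at 5: (l_10 − l_15) / l_5.
= (898,038 − 895,329) / 909,381 = 2,709 / 909,381 = 0.002979.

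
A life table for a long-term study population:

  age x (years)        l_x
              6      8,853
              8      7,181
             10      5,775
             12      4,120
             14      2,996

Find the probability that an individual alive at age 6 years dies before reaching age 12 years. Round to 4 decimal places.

0.5346

P(die before 12 | alive at 6) = 1 − l_12/l_6 = 1 − 4,120/8,853 = (4,733)/8,853 = 0.534621.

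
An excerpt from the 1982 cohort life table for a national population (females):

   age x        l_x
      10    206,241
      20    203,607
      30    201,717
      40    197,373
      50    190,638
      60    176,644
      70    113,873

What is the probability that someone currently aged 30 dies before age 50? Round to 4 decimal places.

P(die before 50 | alive at 30) = 1 − l_50/l_30 = 1 − 190,638/201,717 = (11,079)/201,717 = 0.054923.

0.0549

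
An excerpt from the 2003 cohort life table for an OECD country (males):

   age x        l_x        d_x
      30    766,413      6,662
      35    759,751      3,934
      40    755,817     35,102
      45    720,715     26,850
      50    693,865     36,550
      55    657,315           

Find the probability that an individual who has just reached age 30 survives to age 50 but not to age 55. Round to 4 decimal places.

0.0477

This is the probability of reaching 50 but not 55, conditional on being alive at 30: (l_50 − l_55) / l_30.
= (693,865 − 657,315) / 766,413 = 36,550 / 766,413 = 0.047690.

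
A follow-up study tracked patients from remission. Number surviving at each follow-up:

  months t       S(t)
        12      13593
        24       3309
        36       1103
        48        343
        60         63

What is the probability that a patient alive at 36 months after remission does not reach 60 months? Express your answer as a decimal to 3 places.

P(die before 60 | alive at 36) = 1 − S(60)/S(36) = 1 − 63/1103 = (1040)/1103 = 0.942883.

0.943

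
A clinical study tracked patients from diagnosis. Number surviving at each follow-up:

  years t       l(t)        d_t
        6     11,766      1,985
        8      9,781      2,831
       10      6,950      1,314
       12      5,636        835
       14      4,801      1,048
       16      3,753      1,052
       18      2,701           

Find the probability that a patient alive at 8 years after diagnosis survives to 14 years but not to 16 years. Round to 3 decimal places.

0.107

This is the probability of reaching 14 but not 16, conditional on being alive at 8: (l(14) − l(16)) / l(8).
= (4,801 − 3,753) / 9,781 = 1,048 / 9,781 = 0.107147.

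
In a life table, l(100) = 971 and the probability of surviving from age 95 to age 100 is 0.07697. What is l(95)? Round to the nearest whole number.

l(95) = l(100) / p = 971 / 0.07697 = 12615.

12615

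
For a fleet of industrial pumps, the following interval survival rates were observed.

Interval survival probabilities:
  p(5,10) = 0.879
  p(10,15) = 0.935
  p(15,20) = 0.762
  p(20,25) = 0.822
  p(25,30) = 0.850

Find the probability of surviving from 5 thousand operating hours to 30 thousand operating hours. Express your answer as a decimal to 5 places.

Survival from 5 to 30 is the product of surviving each interval: 0.879 × 0.935 × 0.762 × 0.822 × 0.850.
= 0.437569.

0.43757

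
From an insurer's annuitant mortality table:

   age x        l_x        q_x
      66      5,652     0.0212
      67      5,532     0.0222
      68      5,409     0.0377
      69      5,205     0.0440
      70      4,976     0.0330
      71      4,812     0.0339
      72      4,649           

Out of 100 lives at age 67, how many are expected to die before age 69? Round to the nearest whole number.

The relevant probability is 1 − 5,205/5,532 = 0.059111.
Expected number = 100 × 0.059111 = 6.

6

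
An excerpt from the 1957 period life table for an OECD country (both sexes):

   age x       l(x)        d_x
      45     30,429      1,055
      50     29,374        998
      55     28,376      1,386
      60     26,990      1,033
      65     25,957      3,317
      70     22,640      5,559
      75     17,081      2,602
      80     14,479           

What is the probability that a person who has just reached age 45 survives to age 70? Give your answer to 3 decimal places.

0.744

The conditional survival probability is l(70)/l(45) = 22,640/30,429 = 0.744027.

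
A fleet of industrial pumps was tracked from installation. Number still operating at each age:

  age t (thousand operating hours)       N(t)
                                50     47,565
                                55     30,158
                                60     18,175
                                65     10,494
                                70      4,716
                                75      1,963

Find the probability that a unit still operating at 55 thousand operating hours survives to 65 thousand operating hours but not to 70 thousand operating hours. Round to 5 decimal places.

0.19159

This is the probability of reaching 65 but not 70, conditional on being operational at 55: (N(65) − N(70)) / N(55).
= (10,494 − 4,716) / 30,158 = 5,778 / 30,158 = 0.191591.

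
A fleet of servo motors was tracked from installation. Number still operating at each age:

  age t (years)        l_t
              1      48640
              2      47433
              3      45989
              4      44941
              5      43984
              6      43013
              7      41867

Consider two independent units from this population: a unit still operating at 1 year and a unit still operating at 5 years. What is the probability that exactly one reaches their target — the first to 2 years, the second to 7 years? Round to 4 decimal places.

p₁ = l_2/l_1 = 47433/48640 = 0.975185; p₂ = l_7/l_5 = 41867/43984 = 0.951869.
P(exactly one) = p₁(1−p₂) + (1−p₁)p₂ = 0.046937 + 0.023621 = 0.070557.

0.0706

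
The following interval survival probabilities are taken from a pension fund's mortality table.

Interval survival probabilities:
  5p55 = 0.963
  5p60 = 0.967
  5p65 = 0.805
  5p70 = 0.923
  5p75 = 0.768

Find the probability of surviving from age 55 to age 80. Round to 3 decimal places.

0.531

Chaining the interval survival probabilities: 0.963 × 0.967 × 0.805 × 0.923 × 0.768.
= 0.531388.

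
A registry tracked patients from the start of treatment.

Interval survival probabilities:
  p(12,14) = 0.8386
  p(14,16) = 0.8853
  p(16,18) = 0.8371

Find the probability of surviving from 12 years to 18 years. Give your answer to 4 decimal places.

Survival from 12 to 18 is the product of surviving each interval: 0.8386 × 0.8853 × 0.8371.
= 0.621474.

0.6215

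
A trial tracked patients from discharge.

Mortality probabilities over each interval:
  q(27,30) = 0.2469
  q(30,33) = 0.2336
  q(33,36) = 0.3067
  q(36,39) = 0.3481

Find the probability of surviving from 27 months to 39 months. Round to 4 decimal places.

0.2609

Chaining the interval survival probabilities: (1 − 0.2469) × (1 − 0.2336) × (1 − 0.3067) × (1 − 0.3481).
= 0.7531 × 0.7664 × 0.6933 × 0.6519 = 0.260862.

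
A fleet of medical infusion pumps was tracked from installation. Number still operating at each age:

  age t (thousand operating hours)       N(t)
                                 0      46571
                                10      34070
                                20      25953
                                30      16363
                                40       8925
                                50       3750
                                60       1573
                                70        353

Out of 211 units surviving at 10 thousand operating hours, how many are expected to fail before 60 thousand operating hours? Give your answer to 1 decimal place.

201.3

The relevant probability is 1 − 1573/34070 = 0.953830.
Expected number = 211 × 0.953830 = 201.3.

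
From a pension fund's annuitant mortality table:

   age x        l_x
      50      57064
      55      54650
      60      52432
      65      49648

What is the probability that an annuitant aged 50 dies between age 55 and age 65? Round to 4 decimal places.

We want 5|10q50 = (l_55 − l_65)/l_50.
This is the probability of reaching 55 but not 65, conditional on being alive at 50: (l_55 − l_65) / l_50.
= (54650 − 49648) / 57064 = 5002 / 57064 = 0.087656.

0.0877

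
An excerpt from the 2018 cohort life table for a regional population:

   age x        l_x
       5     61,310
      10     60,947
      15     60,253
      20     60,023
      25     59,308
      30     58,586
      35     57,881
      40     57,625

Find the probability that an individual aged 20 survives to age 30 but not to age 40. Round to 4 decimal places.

This is the probability of reaching 30 but not 40, conditional on being alive at 20: (l_30 − l_40) / l_20.
= (58,586 − 57,625) / 60,023 = 961 / 60,023 = 0.016011.

0.0160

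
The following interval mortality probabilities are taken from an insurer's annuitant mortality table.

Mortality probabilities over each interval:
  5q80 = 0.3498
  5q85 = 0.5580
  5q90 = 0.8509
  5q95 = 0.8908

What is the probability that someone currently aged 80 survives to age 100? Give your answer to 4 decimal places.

0.0047

The overall survival probability is (1 − 0.3498) × (1 − 0.5580) × (1 − 0.8509) × (1 − 0.8908).
= 0.6502 × 0.4420 × 0.1491 × 0.1092 = 0.004679.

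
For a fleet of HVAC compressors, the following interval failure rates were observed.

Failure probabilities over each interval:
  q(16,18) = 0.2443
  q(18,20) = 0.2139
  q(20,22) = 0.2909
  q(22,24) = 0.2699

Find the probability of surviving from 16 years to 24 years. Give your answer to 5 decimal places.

0.30755

P(survive 16→24) = (1 − 0.2443) × (1 − 0.2139) × (1 − 0.2909) × (1 − 0.2699).
= 0.7557 × 0.7861 × 0.7091 × 0.7301 = 0.307551.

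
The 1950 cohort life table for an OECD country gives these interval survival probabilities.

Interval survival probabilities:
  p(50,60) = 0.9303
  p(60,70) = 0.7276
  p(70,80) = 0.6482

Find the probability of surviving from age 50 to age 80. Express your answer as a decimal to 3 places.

0.439

P(survive 50→80) = 0.9303 × 0.7276 × 0.6482.
= 0.438758.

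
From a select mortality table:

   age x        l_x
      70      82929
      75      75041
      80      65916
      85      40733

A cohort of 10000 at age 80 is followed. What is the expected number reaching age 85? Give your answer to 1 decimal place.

6179.5

The relevant probability is 40733/65916 = 0.617953.
Expected number = 10000 × 0.617953 = 6179.5.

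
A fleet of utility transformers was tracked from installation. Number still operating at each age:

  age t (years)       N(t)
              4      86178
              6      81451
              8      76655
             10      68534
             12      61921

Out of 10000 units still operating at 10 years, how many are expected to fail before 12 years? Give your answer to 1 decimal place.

964.9

The relevant probability is 1 − 61921/68534 = 0.096492.
Expected number = 10000 × 0.096492 = 964.9.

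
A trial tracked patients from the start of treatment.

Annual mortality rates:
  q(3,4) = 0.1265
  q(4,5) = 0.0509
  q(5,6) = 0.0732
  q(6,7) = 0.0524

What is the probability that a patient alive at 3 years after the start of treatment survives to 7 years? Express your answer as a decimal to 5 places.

0.72809

P(survive 3→7) = (1 − 0.1265) × (1 − 0.0509) × (1 − 0.0732) × (1 − 0.0524).
= 0.8735 × 0.9491 × 0.9268 × 0.9476 = 0.728091.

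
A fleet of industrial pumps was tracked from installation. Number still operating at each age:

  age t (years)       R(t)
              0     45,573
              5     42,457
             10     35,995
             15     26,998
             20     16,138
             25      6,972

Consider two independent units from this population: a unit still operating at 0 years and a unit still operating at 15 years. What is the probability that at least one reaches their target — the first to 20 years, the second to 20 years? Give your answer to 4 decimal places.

0.7402

p₁ = R(20)/R(0) = 16,138/45,573 = 0.354113; p₂ = R(20)/R(15) = 16,138/26,998 = 0.597748.
P(at least one) = 1 − (1−p₁)(1−p₂) = 1 − 0.645887 × 0.402252 = 0.740191.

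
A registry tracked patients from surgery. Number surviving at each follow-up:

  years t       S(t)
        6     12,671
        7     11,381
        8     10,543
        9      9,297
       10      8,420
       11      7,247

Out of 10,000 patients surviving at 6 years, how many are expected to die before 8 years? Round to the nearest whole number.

The relevant probability is 1 − 10,543/12,671 = 0.167943.
Expected number = 10,000 × 0.167943 = 1679.

1679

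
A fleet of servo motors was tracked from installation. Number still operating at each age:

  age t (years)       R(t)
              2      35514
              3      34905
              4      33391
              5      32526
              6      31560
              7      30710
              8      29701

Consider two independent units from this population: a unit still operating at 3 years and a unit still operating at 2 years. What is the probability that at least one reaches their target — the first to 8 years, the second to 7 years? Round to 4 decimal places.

p₁ = R(8)/R(3) = 29701/34905 = 0.850910; p₂ = R(7)/R(2) = 30710/35514 = 0.864729.
P(at least one) = 1 − (1−p₁)(1−p₂) = 1 − 0.149090 × 0.135271 = 0.979832.

0.9798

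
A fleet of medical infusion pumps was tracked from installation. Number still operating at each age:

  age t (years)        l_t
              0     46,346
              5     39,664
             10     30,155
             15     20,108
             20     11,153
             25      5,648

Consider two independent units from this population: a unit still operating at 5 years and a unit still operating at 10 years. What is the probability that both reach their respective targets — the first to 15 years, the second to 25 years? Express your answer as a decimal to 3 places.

0.095

p₁ = l_15/l_5 = 20,108/39,664 = 0.506958; p₂ = l_25/l_10 = 5,648/30,155 = 0.187299.
P(both) = p₁ × p₂ = 0.506958 × 0.187299 = 0.094953.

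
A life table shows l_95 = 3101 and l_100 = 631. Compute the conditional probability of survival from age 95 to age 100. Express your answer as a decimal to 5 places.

0.20348

We want 5p95 = l_100/l_95.
The conditional survival probability is l_100/l_95 = 631/3101 = 0.203483.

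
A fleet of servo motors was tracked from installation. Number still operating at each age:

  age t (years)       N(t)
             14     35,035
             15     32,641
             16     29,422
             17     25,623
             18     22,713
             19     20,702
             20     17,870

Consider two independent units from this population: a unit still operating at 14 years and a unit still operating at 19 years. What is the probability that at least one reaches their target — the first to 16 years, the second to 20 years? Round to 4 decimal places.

0.9781

p₁ = N(16)/N(14) = 29,422/35,035 = 0.839789; p₂ = N(20)/N(19) = 17,870/20,702 = 0.863202.
P(at least one) = 1 − (1−p₁)(1−p₂) = 1 − 0.160211 × 0.136798 = 0.978083.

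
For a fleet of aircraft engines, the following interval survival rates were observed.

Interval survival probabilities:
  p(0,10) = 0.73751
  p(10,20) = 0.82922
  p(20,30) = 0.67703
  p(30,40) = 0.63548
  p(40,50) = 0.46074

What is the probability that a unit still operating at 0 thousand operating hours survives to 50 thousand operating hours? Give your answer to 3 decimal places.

0.121

Survival from 0 to 50 is the product of surviving each interval: 0.73751 × 0.82922 × 0.67703 × 0.63548 × 0.46074.
= 0.121228.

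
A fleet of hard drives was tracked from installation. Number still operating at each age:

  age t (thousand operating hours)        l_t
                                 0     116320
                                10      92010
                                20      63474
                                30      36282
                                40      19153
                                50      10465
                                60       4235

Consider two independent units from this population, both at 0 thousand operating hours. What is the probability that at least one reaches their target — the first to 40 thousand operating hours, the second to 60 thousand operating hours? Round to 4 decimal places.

0.1951

p₁ = l_40/l_0 = 19153/116320 = 0.164658; p₂ = l_60/l_0 = 4235/116320 = 0.036408.
P(at least one) = 1 − (1−p₁)(1−p₂) = 1 − 0.835342 × 0.963592 = 0.195071.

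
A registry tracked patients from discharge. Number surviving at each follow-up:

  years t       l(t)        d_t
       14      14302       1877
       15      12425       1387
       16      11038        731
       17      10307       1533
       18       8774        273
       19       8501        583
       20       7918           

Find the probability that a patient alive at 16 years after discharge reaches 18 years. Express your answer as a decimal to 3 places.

0.795

The conditional survival probability is l(18)/l(16) = 8774/11038 = 0.794890.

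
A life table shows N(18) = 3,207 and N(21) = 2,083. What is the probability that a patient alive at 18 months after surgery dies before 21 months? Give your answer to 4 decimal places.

0.3505

P(die before 21 | alive at 18) = 1 − N(21)/N(18) = 1 − 2,083/3,207 = (1,124)/3,207 = 0.350483.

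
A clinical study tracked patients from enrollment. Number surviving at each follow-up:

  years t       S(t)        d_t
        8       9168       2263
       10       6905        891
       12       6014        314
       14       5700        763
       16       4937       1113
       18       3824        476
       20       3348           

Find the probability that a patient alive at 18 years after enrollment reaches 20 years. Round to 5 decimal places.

The conditional survival probability is S(20)/S(18) = 3348/3824 = 0.875523.

0.87552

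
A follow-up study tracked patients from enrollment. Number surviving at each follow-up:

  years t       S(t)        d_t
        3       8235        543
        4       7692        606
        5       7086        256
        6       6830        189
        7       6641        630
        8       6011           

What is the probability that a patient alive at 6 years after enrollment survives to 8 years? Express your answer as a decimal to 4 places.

0.8801

The conditional survival probability is S(8)/S(6) = 6011/6830 = 0.880088.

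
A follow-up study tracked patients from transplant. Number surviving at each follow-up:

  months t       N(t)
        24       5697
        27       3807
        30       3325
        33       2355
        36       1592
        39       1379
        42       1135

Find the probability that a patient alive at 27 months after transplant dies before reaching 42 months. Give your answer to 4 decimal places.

P(die before 42 | alive at 27) = 1 − N(42)/N(27) = 1 − 1135/3807 = (2672)/3807 = 0.701865.

0.7019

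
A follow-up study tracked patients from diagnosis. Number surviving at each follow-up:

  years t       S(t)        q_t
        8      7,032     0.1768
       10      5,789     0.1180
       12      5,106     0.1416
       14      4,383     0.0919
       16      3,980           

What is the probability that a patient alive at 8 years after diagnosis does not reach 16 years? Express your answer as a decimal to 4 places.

P(die before 16 | alive at 8) = 1 − S(16)/S(8) = 1 − 3,980/7,032 = (3,052)/7,032 = 0.434016.

0.4340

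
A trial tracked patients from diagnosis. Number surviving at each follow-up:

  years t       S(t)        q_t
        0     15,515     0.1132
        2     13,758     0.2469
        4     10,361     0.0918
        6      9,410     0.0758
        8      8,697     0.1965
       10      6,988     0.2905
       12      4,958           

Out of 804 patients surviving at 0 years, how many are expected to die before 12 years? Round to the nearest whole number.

The relevant probability is 1 − 4,958/15,515 = 0.680438.
Expected number = 804 × 0.680438 = 547.

547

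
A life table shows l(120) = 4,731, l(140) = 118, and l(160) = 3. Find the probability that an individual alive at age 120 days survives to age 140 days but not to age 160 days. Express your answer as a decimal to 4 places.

0.0243

This is the probability of reaching 140 but not 160, conditional on being alive at 120: (l(140) − l(160)) / l(120).
= (118 − 3) / 4,731 = 115 / 4,731 = 0.024308.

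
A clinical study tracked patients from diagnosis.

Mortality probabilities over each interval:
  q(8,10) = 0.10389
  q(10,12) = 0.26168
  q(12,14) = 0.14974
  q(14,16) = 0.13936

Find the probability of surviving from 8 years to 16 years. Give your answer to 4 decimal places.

The overall survival probability is (1 − 0.10389) × (1 − 0.26168) × (1 − 0.14974) × (1 − 0.13936).
= 0.89611 × 0.73832 × 0.85026 × 0.86064 = 0.484149.

0.4841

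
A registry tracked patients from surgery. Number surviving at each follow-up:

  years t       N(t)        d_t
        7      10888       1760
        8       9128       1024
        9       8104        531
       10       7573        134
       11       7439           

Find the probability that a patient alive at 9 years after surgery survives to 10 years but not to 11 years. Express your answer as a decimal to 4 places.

0.0165

This is the probability of reaching 10 but not 11, conditional on being alive at 9: (N(10) − N(11)) / N(9).
= (7573 − 7439) / 8104 = 134 / 8104 = 0.016535.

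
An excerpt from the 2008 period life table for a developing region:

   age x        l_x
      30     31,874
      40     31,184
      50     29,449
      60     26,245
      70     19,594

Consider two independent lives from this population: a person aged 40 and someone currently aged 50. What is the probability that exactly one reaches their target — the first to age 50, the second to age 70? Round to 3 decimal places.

0.353

p₁ = l_50/l_40 = 29,449/31,184 = 0.944362; p₂ = l_70/l_50 = 19,594/29,449 = 0.665354.
P(exactly one) = p₁(1−p₂) + (1−p₁)p₂ = 0.316027 + 0.037019 = 0.353046.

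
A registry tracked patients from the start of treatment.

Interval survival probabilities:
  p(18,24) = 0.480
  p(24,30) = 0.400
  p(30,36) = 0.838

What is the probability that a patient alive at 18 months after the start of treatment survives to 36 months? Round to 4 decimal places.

0.1609

Chaining the interval survival probabilities: 0.480 × 0.400 × 0.838.
= 0.160896.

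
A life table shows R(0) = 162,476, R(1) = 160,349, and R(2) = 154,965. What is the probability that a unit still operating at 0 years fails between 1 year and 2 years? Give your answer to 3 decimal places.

This is the probability of reaching 1 but not 2, conditional on being operational at 0: (R(1) − R(2)) / R(0).
= (160,349 − 154,965) / 162,476 = 5,384 / 162,476 = 0.033137.

0.033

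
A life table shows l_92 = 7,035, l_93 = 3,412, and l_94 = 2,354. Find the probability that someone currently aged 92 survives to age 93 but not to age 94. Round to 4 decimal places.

0.1504

This is the probability of reaching 93 but not 94, conditional on being alive at 92: (l_93 − l_94) / l_92.
= (3,412 − 2,354) / 7,035 = 1,058 / 7,035 = 0.150391.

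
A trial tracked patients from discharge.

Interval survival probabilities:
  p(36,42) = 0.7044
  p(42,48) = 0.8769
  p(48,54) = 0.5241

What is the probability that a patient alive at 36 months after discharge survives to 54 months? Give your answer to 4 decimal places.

0.3237

Survival from 36 to 54 is the product of surviving each interval: 0.7044 × 0.8769 × 0.5241.
= 0.323730.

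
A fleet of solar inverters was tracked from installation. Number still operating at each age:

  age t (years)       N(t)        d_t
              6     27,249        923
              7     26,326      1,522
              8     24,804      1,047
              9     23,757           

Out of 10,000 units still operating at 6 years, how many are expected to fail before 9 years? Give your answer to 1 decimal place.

The relevant probability is 1 − 23,757/27,249 = 0.128151.
Expected number = 10,000 × 0.128151 = 1281.5.

1281.5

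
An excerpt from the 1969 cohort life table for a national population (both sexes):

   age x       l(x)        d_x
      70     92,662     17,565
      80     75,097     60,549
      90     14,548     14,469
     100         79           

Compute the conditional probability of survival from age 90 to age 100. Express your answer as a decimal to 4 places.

The conditional survival probability is l(100)/l(90) = 79/14,548 = 0.005430.

0.0054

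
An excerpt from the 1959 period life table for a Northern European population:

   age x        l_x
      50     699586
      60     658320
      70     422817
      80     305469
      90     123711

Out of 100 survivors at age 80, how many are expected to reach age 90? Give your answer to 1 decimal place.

40.5

The relevant probability is 123711/305469 = 0.404987.
Expected number = 100 × 0.404987 = 40.5.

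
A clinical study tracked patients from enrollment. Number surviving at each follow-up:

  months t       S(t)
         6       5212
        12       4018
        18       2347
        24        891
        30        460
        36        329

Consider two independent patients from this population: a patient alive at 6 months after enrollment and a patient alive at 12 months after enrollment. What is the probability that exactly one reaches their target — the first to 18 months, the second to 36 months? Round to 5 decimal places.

0.45844

p₁ = S(18)/S(6) = 2347/5212 = 0.450307; p₂ = S(36)/S(12) = 329/4018 = 0.081882.
P(exactly one) = p₁(1−p₂) + (1−p₁)p₂ = 0.413435 + 0.045010 = 0.458445.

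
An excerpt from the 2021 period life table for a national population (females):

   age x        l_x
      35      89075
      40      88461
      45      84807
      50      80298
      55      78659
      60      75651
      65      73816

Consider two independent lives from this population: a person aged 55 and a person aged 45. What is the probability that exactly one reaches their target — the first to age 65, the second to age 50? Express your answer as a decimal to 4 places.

0.1082

p₁ = l_65/l_55 = 73816/78659 = 0.938430; p₂ = l_50/l_45 = 80298/84807 = 0.946832.
P(exactly one) = p₁(1−p₂) + (1−p₁)p₂ = 0.049894 + 0.058296 = 0.108191.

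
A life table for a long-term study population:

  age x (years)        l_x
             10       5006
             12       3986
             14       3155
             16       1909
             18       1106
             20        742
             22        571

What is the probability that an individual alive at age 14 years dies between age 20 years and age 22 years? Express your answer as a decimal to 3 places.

0.054

This is the probability of reaching 20 but not 22, conditional on being alive at 14: (l_20 − l_22) / l_14.
= (742 − 571) / 3155 = 171 / 3155 = 0.054200.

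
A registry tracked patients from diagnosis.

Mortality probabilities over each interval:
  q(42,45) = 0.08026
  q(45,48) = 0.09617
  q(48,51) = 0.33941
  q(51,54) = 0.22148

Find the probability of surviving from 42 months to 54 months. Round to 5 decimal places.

The overall survival probability is (1 − 0.08026) × (1 − 0.09617) × (1 − 0.33941) × (1 − 0.22148).
= 0.91974 × 0.90383 × 0.66059 × 0.77852 = 0.427517.

0.42752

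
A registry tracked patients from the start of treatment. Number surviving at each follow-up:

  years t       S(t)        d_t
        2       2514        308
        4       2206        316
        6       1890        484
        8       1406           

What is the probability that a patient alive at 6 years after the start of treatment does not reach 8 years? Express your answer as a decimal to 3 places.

P(die before 8 | alive at 6) = 1 − S(8)/S(6) = 1 − 1406/1890 = (484)/1890 = 0.256085.

0.256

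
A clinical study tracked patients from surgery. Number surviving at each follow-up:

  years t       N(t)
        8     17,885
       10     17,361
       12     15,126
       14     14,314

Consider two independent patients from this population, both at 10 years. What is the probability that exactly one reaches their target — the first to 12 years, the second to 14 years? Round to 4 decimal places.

0.2591

p₁ = N(12)/N(10) = 15,126/17,361 = 0.871263; p₂ = N(14)/N(10) = 14,314/17,361 = 0.824492.
P(exactly one) = p₁(1−p₂) + (1−p₁)p₂ = 0.152914 + 0.106143 = 0.259056.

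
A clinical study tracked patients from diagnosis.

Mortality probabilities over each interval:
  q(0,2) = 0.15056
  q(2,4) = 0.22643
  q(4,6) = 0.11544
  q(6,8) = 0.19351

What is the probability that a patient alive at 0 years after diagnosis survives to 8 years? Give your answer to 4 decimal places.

Survival from 0 to 8 is the product of surviving each interval: (1 − 0.15056) × (1 − 0.22643) × (1 − 0.11544) × (1 − 0.19351).
= 0.84944 × 0.77357 × 0.88456 × 0.80649 = 0.468769.

0.4688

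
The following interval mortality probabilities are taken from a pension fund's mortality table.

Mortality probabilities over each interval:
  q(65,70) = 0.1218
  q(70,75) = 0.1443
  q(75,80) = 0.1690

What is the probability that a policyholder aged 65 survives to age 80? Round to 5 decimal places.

Survival from 65 to 80 is the product of surviving each interval: (1 − 0.1218) × (1 − 0.1443) × (1 − 0.1690).
= 0.8782 × 0.8557 × 0.8310 = 0.624476.

0.62448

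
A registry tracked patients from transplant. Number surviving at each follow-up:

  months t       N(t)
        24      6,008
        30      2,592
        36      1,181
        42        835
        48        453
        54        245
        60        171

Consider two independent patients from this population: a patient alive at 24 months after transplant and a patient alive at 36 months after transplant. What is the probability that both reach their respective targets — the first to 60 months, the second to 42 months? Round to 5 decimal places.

p₁ = N(60)/N(24) = 171/6,008 = 0.028462; p₂ = N(42)/N(36) = 835/1,181 = 0.707028.
P(both) = p₁ × p₂ = 0.028462 × 0.707028 = 0.020123.

0.02012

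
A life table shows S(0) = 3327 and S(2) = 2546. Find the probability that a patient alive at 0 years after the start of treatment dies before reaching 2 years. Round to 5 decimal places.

P(die before 2 | alive at 0) = 1 − S(2)/S(0) = 1 − 2546/3327 = (781)/3327 = 0.234746.

0.23475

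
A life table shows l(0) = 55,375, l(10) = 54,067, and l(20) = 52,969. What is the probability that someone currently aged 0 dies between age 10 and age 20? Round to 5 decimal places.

This is the probability of reaching 10 but not 20, conditional on being alive at 0: (l(10) − l(20)) / l(0).
= (54,067 − 52,969) / 55,375 = 1,098 / 55,375 = 0.019828.

0.01983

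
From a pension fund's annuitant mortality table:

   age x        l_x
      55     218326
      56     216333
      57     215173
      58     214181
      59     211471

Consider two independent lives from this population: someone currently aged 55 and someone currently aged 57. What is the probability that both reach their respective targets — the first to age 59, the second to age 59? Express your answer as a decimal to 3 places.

p₁ = l_59/l_55 = 211471/218326 = 0.968602; p₂ = l_59/l_57 = 211471/215173 = 0.982795.
P(both) = p₁ × p₂ = 0.968602 × 0.982795 = 0.951937.

0.952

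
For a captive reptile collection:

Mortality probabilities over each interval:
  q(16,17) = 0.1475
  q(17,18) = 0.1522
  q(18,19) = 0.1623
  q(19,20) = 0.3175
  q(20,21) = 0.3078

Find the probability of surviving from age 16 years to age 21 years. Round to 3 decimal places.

P(survive 16→21) = (1 − 0.1475) × (1 − 0.1522) × (1 − 0.1623) × (1 − 0.3175) × (1 − 0.3078).
= 0.8525 × 0.8478 × 0.8377 × 0.6825 × 0.6922 = 0.286029.

0.286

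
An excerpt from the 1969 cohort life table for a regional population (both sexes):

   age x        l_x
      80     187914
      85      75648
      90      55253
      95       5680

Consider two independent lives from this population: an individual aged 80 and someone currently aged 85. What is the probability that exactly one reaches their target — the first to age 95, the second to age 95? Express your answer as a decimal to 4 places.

p₁ = l_95/l_80 = 5680/187914 = 0.030227; p₂ = l_95/l_85 = 5680/75648 = 0.075085.
P(exactly one) = p₁(1−p₂) + (1−p₁)p₂ = 0.027957 + 0.072815 = 0.100773.

0.1008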